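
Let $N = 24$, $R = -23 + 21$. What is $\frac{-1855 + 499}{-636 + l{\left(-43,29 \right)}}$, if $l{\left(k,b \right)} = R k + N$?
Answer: $\frac{678}{263} \approx 2.5779$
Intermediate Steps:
$R = -2$
$l{\left(k,b \right)} = 24 - 2 k$ ($l{\left(k,b \right)} = - 2 k + 24 = 24 - 2 k$)
$\frac{-1855 + 499}{-636 + l{\left(-43,29 \right)}} = \frac{-1855 + 499}{-636 + \left(24 - -86\right)} = - \frac{1356}{-636 + \left(24 + 86\right)} = - \frac{1356}{-636 + 110} = - \frac{1356}{-526} = \left(-1356\right) \left(- \frac{1}{526}\right) = \frac{678}{263}$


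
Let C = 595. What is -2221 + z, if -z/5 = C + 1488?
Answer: -12636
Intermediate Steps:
z = -10415 (z = -5*(595 + 1488) = -5*2083 = -10415)
-2221 + z = -2221 - 10415 = -12636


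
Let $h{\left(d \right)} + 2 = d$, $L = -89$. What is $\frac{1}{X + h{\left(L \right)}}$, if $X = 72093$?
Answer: $\frac{1}{72002} \approx 1.3889 \cdot 10^{-5}$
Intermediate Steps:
$h{\left(d \right)} = -2 + d$
$\frac{1}{X + h{\left(L \right)}} = \frac{1}{72093 - 91} = \frac{1}{72002}$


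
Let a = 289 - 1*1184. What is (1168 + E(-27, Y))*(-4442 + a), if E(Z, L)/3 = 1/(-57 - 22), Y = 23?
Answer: -492439653/79 ≈ -6.2334e+6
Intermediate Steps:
E(Z, L) = -3/79 (E(Z, L) = 3/(-57 - 22) = 3/(-79) = 3*(-1/79) = -3/79)
a = -895 (a = 289 - 1184 = -895)
(1168 + E(-27, Y))*(-4442 + a) = (1168 - 3/79)*(-4442 - 895) = (92269/79)*(-5337) = -492439653/79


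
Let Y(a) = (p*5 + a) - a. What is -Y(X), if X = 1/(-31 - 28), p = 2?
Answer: -10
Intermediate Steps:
X = -1/59 (X = 1/(-59) = -1/59 ≈ -0.016949)
Y(a) = 10 (Y(a) = (2*5 + a) - a = (10 + a) - a = 10)
-Y(X) = -1*10 = -10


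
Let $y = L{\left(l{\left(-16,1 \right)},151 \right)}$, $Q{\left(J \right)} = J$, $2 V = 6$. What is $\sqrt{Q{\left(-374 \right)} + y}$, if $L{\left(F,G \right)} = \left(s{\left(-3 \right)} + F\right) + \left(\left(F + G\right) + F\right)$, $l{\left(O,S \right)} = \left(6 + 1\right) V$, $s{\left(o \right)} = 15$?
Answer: $i \sqrt{145} \approx 12.042 i$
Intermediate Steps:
$V = 3$ ($V = \frac{1}{2} \cdot 6 = 3$)
$l{\left(O,S \right)} = 21$ ($l{\left(O,S \right)} = \left(6 + 1\right) 3 = 7 \cdot 3 = 21$)
$L{\left(F,G \right)} = 15 + G + 3 F$ ($L{\left(F,G \right)} = \left(15 + F\right) + \left(\left(F + G\right) + F\right) = \left(15 + F\right) + \left(G + 2 F\right) = 15 + G + 3 F$)
$y = 229$ ($y = 15 + 151 + 3 \cdot 21 = 15 + 151 + 63 = 229$)
$\sqrt{Q{\left(-374 \right)} + y} = \sqrt{-374 + 229} = \sqrt{-145} = i \sqrt{145}$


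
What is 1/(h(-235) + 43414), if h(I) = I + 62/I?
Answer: 235/10147003 ≈ 2.3160e-5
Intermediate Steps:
1/(h(-235) + 43414) = 1/((-235 + 62/(-235)) + 43414) = 1/((-235 + 62*(-1/235)) + 43414) = 1/((-235 - 62/235) + 43414) = 1/(-55287/235 + 43414) = 1/(10147003/235) = 235/10147003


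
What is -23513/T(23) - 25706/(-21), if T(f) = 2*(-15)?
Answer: 421651/210 ≈ 2007.9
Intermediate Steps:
T(f) = -30
-23513/T(23) - 25706/(-21) = -23513/(-30) - 25706/(-21) = -23513*(-1/30) - 25706*(-1/21) = 23513/30 + 25706/21 = 421651/210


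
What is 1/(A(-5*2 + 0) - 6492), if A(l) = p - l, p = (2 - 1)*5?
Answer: -1/6477 ≈ -0.00015439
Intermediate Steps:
p = 5 (p = 1*5 = 5)
A(l) = 5 - l
1/(A(-5*2 + 0) - 6492) = 1/((5 - (-5*2 + 0)) - 6492) = 1/((5 - (-10 + 0)) - 6492) = 1/((5 - 1*(-10)) - 6492) = 1/((5 + 10) - 6492) = 1/(15 - 6492) = 1/(-6477) = -1/6477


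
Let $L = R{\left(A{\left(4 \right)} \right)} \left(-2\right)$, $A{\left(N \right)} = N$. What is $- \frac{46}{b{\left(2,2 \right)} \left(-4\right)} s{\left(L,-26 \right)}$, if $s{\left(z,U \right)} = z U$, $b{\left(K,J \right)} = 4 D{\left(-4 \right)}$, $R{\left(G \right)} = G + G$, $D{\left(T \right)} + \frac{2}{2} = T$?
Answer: $- \frac{1196}{5} \approx -239.2$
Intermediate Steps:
$D{\left(T \right)} = -1 + T$
$R{\left(G \right)} = 2 G$
$b{\left(K,J \right)} = -20$ ($b{\left(K,J \right)} = 4 \left(-1 - 4\right) = 4 \left(-5\right) = -20$)
$L = -16$ ($L = 2 \cdot 4 \left(-2\right) = 8 \left(-2\right) = -16$)
$s{\left(z,U \right)} = U z$
$- \frac{46}{b{\left(2,2 \right)} \left(-4\right)} s{\left(L,-26 \right)} = - \frac{46}{\left(-20\right) \left(-4\right)} \left(\left(-26\right) \left(-16\right)\right) = - \frac{46}{80} \cdot 416 = \left(-46\right) \frac{1}{80} \cdot 416 = \left(- \frac{23}{40}\right) 416 = - \frac{1196}{5}$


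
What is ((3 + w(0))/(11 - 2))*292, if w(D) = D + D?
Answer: 292/3 ≈ 97.333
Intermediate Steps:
w(D) = 2*D
((3 + w(0))/(11 - 2))*292 = ((3 + 2*0)/(11 - 2))*292 = ((3 + 0)/9)*292 = (3*(⅑))*292 = (⅓)*292 = 292/3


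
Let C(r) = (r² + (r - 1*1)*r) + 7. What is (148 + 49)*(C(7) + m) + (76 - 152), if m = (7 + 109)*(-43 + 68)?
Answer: 590530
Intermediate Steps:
m = 2900 (m = 116*25 = 2900)
C(r) = 7 + r² + r*(-1 + r) (C(r) = (r² + (r - 1)*r) + 7 = (r² + (-1 + r)*r) + 7 = (r² + r*(-1 + r)) + 7 = 7 + r² + r*(-1 + r))
(148 + 49)*(C(7) + m) + (76 - 152) = (148 + 49)*((7 - 1*7 + 2*7²) + 2900) + (76 - 152) = 197*((7 - 7 + 2*49) + 2900) - 76 = 197*((7 - 7 + 98) + 2900) - 76 = 197*(98 + 2900) - 76 = 197*2998 - 76 = 590606 - 76 = 590530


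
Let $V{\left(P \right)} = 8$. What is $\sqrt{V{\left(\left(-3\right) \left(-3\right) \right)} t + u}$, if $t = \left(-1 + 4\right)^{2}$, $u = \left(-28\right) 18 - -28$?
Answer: $2 i \sqrt{101} \approx 20.1 i$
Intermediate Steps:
$u = -476$ ($u = -504 + 28 = -476$)
$t = 9$ ($t = 3^{2} = 9$)
$\sqrt{V{\left(\left(-3\right) \left(-3\right) \right)} t + u} = \sqrt{8 \cdot 9 - 476} = \sqrt{72 - 476} = \sqrt{-404} = 2 i \sqrt{101}$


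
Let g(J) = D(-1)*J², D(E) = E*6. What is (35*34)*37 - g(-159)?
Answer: 195716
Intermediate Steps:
D(E) = 6*E
g(J) = -6*J² (g(J) = (6*(-1))*J² = -6*J²)
(35*34)*37 - g(-159) = (35*34)*37 - (-6)*(-159)² = 1190*37 - (-6)*25281 = 44030 - 1*(-151686) = 44030 + 151686 = 195716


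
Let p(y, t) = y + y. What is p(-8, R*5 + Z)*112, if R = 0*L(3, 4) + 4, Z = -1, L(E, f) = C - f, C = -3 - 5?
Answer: -1792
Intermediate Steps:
C = -8
L(E, f) = -8 - f
R = 4 (R = 0*(-8 - 1*4) + 4 = 0*(-8 - 4) + 4 = 0*(-12) + 4 = 0 + 4 = 4)
p(y, t) = 2*y
p(-8, R*5 + Z)*112 = (2*(-8))*112 = -16*112 = -1792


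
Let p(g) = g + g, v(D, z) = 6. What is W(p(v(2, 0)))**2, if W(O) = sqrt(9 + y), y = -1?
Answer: 8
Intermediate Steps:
p(g) = 2*g
W(O) = 2*sqrt(2) (W(O) = sqrt(9 - 1) = sqrt(8) = 2*sqrt(2))
W(p(v(2, 0)))**2 = (2*sqrt(2))**2 = 8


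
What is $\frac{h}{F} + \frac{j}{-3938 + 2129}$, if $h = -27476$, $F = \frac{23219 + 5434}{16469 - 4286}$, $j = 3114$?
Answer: $- \frac{22430891882}{1919751} \approx -11684.0$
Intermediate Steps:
$F = \frac{9551}{4061}$ ($F = \frac{28653}{12183} = 28653 \cdot \frac{1}{12183} = \frac{9551}{4061} \approx 2.3519$)
$\frac{h}{F} + \frac{j}{-3938 + 2129} = - \frac{27476}{\frac{9551}{4061}} + \frac{3114}{-3938 + 2129} = \left(-27476\right) \frac{4061}{9551} + \frac{3114}{-1809} = - \frac{111580036}{9551} + 3114 \left(- \frac{1}{1809}\right) = - \frac{111580036}{9551} - \frac{346}{201} = - \frac{22430891882}{1919751}$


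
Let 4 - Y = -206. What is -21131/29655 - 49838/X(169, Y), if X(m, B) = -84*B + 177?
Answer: 369645079/172621755 ≈ 2.1414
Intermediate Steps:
Y = 210 (Y = 4 - 1*(-206) = 4 + 206 = 210)
X(m, B) = 177 - 84*B
-21131/29655 - 49838/X(169, Y) = -21131/29655 - 49838/(177 - 84*210) = -21131*1/29655 - 49838/(177 - 17640) = -21131/29655 - 49838/(-17463) = -21131/29655 - 49838*(-1/17463) = -21131/29655 + 49838/17463 = 369645079/172621755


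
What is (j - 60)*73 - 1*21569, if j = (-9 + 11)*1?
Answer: -25803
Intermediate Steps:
j = 2 (j = 2*1 = 2)
(j - 60)*73 - 1*21569 = (2 - 60)*73 - 1*21569 = -58*73 - 21569 = -4234 - 21569 = -25803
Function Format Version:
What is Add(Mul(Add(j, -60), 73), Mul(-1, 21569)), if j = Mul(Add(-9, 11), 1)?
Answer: -25803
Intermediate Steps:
j = 2 (j = Mul(2, 1) = 2)
Add(Mul(Add(j, -60), 73), Mul(-1, 21569)) = Add(Mul(Add(2, -60), 73), Mul(-1, 21569)) = Add(Mul(-58, 73), -21569) = Add(-4234, -21569) = -25803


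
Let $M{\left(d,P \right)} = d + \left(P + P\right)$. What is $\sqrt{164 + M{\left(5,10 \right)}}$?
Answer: $3 \sqrt{21} \approx 13.748$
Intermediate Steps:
$M{\left(d,P \right)} = d + 2 P$
$\sqrt{164 + M{\left(5,10 \right)}} = \sqrt{164 + \left(5 + 2 \cdot 10\right)} = \sqrt{164 + \left(5 + 20\right)} = \sqrt{164 + 25} = \sqrt{189} = 3 \sqrt{21}$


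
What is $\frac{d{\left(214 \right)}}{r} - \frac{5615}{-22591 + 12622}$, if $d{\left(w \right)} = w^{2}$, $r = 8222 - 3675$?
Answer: $\frac{482071729}{45329043} \approx 10.635$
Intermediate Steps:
$r = 4547$ ($r = 8222 - 3675 = 4547$)
$\frac{d{\left(214 \right)}}{r} - \frac{5615}{-22591 + 12622} = \frac{214^{2}}{4547} - \frac{5615}{-22591 + 12622} = 45796 \cdot \frac{1}{4547} - \frac{5615}{-9969} = \frac{45796}{4547} - - \frac{5615}{9969} = \frac{45796}{4547} + \frac{5615}{9969} = \frac{482071729}{45329043}$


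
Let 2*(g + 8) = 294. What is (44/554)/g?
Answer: 22/38503 ≈ 0.00057138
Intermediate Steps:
g = 139 (g = -8 + (½)*294 = -8 + 147 = 139)
(44/554)/g = (44/554)/139 = (44*(1/554))*(1/139) = (22/277)*(1/139) = 22/38503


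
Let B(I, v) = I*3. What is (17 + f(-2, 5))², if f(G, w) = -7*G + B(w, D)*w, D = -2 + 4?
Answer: 11236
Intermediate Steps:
D = 2
B(I, v) = 3*I
f(G, w) = -7*G + 3*w² (f(G, w) = -7*G + (3*w)*w = -7*G + 3*w²)
(17 + f(-2, 5))² = (17 + (-7*(-2) + 3*5²))² = (17 + (14 + 3*25))² = (17 + (14 + 75))² = (17 + 89)² = 106² = 11236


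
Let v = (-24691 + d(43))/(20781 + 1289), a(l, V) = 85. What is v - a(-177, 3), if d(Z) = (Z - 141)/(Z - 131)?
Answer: -16725631/194216 ≈ -86.119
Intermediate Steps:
d(Z) = (-141 + Z)/(-131 + Z)
v = -217271/194216 (v = (-24691 + (-141 + 43)/(-131 + 43))/(20781 + 1289) = (-24691 - 98/(-88))/22070 = (-24691 - 1/88*(-98))*(1/22070) = (-24691 + 49/44)*(1/22070) = -1086355/44*1/22070 = -217271/194216 ≈ -1.1187)
v - a(-177, 3) = -217271/194216 - 1*85 = -217271/194216 - 85 = -16725631/194216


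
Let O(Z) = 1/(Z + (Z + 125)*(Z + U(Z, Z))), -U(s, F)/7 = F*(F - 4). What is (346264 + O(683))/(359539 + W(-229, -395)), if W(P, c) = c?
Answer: 908062466229879/941839712969480 ≈ 0.96414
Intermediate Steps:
U(s, F) = -7*F*(-4 + F) (U(s, F) = -7*F*(F - 4) = -7*F*(-4 + F))
O(Z) = 1/(Z + (125 + Z)*(Z + 7*Z*(4 - Z))) (O(Z) = 1/(Z + (Z + 125)*(Z + 7*Z*(4 - Z))) = 1/(Z + (125 + Z)*(Z + 7*Z*(4 - Z))))
(346264 + O(683))/(359539 + W(-229, -395)) = (346264 - 1/(683*(-3626 + 7*683² + 846*683)))/(359539 - 395) = (346264 - 1*1/683/(-3626 + 7*466489 + 577818))/359144 = (346264 - 1*1/683/(-3626 + 3265423 + 577818))*(1/359144) = (346264 - 1*1/683/3839615)*(1/359144) = (346264 - 1*1/683*1/3839615)*(1/359144) = (346264 - 1/2622457045)*(1/359144) = (908062466229879/2622457045)*(1/359144) = 908062466229879/941839712969480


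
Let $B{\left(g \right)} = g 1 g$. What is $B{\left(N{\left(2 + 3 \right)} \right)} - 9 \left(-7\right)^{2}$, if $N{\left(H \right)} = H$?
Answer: $-416$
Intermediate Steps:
$B{\left(g \right)} = g^{2}$ ($B{\left(g \right)} = g g = g^{2}$)
$B{\left(N{\left(2 + 3 \right)} \right)} - 9 \left(-7\right)^{2} = \left(2 + 3\right)^{2} - 9 \left(-7\right)^{2} = 5^{2} - 441 = 25 - 441 = -416$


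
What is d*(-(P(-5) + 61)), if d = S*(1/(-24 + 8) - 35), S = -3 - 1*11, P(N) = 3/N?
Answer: -592977/20 ≈ -29649.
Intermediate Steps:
S = -14 (S = -3 - 11 = -14)
d = 3927/8 (d = -14*(1/(-24 + 8) - 35) = -14*(1/(-16) - 35) = -14*(-1/16 - 35) = -14*(-561/16) = 3927/8 ≈ 490.88)
d*(-(P(-5) + 61)) = 3927*(-(3/(-5) + 61))/8 = 3927*(-(3*(-⅕) + 61))/8 = 3927*(-(-⅗ + 61))/8 = 3927*(-1*302/5)/8 = (3927/8)*(-302/5) = -592977/20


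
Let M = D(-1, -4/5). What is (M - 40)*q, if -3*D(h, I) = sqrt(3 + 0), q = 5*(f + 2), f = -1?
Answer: -200 - 5*sqrt(3)/3 ≈ -202.89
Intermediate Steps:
q = 5 (q = 5*(-1 + 2) = 5*1 = 5)
D(h, I) = -sqrt(3)/3 (D(h, I) = -sqrt(3 + 0)/3 = -sqrt(3)/3)
M = -sqrt(3)/3 ≈ -0.57735
(M - 40)*q = (-sqrt(3)/3 - 40)*5 = (-40 - sqrt(3)/3)*5 = -200 - 5*sqrt(3)/3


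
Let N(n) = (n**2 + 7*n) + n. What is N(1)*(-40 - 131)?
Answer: -1539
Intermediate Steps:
N(n) = n**2 + 8*n
N(1)*(-40 - 131) = (1*(8 + 1))*(-40 - 131) = (1*9)*(-171) = 9*(-171) = -1539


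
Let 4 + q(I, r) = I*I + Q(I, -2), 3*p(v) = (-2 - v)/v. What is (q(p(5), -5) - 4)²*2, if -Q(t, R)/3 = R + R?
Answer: 1801202/50625 ≈ 35.579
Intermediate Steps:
Q(t, R) = -6*R (Q(t, R) = -3*(R + R) = -6*R)
p(v) = (-2 - v)/(3*v) (p(v) = ((-2 - v)/v)/3 = (-2 - v)/(3*v))
q(I, r) = 8 + I² (q(I, r) = -4 + (I*I - 6*(-2)) = -4 + (I² + 12) = -4 + (12 + I²) = 8 + I²)
(q(p(5), -5) - 4)²*2 = ((8 + ((⅓)*(-2 - 1*5)/5)²) - 4)²*2 = ((8 + ((⅓)*(⅕)*(-2 - 5))²) - 4)²*2 = ((8 + ((⅓)*(⅕)*(-7))²) - 4)²*2 = ((8 + (-7/15)²) - 4)²*2 = ((8 + 49/225) - 4)²*2 = (1849/225 - 4)²*2 = (949/225)²*2 = (900601/50625)*2 = 1801202/50625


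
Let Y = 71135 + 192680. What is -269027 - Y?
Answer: -532842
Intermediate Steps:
Y = 263815
-269027 - Y = -269027 - 1*263815 = -269027 - 263815 = -532842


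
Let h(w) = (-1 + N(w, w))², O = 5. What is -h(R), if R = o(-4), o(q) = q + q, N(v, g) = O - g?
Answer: -144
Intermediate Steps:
N(v, g) = 5 - g
o(q) = 2*q
R = -8 (R = 2*(-4) = -8)
h(w) = (4 - w)² (h(w) = (-1 + (5 - w))² = (4 - w)²)
-h(R) = -(-4 - 8)² = -1*(-12)² = -1*144 = -144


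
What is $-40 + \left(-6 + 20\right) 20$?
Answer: $240$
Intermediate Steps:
$-40 + \left(-6 + 20\right) 20 = -40 + 14 \cdot 20 = -40 + 280 = 240$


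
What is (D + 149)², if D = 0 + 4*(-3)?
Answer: 18769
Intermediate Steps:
D = -12 (D = 0 - 12 = -12)
(D + 149)² = (-12 + 149)² = 137² = 18769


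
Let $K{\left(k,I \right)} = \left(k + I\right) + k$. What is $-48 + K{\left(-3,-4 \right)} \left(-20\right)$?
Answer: $152$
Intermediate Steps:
$K{\left(k,I \right)} = I + 2 k$ ($K{\left(k,I \right)} = \left(I + k\right) + k = I + 2 k$)
$-48 + K{\left(-3,-4 \right)} \left(-20\right) = -48 + \left(-4 + 2 \left(-3\right)\right) \left(-20\right) = -48 + \left(-4 - 6\right) \left(-20\right) = -48 - -200 = -48 + 200 = 152$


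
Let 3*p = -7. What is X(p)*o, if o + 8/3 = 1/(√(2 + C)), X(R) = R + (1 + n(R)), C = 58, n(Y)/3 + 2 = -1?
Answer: 248/9 - 31*√15/90 ≈ 26.222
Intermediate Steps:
p = -7/3 (p = (⅓)*(-7) = -7/3 ≈ -2.3333)
n(Y) = -9 (n(Y) = -6 + 3*(-1) = -6 - 3 = -9)
X(R) = -8 + R (X(R) = R + (1 - 9) = R - 8 = -8 + R)
o = -8/3 + √15/30 (o = -8/3 + 1/(√(2 + 58)) = -8/3 + 1/(√60) = -8/3 + 1/(2*√15) = -8/3 + √15/30 ≈ -2.5376)
X(p)*o = (-8 - 7/3)*(-8/3 + √15/30) = -31*(-8/3 + √15/30)/3 = 248/9 - 31*√15/90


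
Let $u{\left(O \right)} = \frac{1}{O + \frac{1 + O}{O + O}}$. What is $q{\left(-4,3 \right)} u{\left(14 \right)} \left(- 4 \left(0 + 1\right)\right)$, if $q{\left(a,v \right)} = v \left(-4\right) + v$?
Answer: $\frac{1008}{407} \approx 2.4767$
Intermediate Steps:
$q{\left(a,v \right)} = - 3 v$ ($q{\left(a,v \right)} = - 4 v + v = - 3 v$)
$u{\left(O \right)} = \frac{1}{O + \frac{1 + O}{2 O}}$
$q{\left(-4,3 \right)} u{\left(14 \right)} \left(- 4 \left(0 + 1\right)\right) = \left(-3\right) 3 \cdot 2 \cdot 14 \frac{1}{1 + 14 + 2 \cdot 14^{2}} \left(- 4 \left(0 + 1\right)\right) = - 9 \cdot 2 \cdot 14 \frac{1}{1 + 14 + 2 \cdot 196} \left(\left(-4\right) 1\right) = - 9 \cdot 2 \cdot 14 \frac{1}{1 + 14 + 392} \left(-4\right) = - 9 \cdot 2 \cdot 14 \cdot \frac{1}{407} \left(-4\right) = \left(-9\right) \frac{28}{407} \left(-4\right) = \left(- \frac{252}{407}\right) \left(-4\right) = \frac{1008}{407}$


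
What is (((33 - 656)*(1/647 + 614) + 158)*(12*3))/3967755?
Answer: -2968681572/855712495 ≈ -3.4692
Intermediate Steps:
(((33 - 656)*(1/647 + 614) + 158)*(12*3))/3967755 = ((-623*(1/647 + 614) + 158)*36)*(1/3967755) = ((-623*397259/647 + 158)*36)*(1/3967755) = ((-247492357/647 + 158)*36)*(1/3967755) = -247390131/647*36*(1/3967755) = -8906044716/647*1/3967755 = -2968681572/855712495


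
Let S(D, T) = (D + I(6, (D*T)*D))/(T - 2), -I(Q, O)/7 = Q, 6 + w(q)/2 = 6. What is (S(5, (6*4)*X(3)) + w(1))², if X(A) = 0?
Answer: 1369/4 ≈ 342.25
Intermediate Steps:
w(q) = 0 (w(q) = -12 + 2*6 = -12 + 12 = 0)
I(Q, O) = -7*Q
S(D, T) = (-42 + D)/(-2 + T) (S(D, T) = (D - 7*6)/(T - 2) = (D - 42)/(-2 + T) = (-42 + D)/(-2 + T))
(S(5, (6*4)*X(3)) + w(1))² = ((-42 + 5)/(-2 + (6*4)*0) + 0)² = (-37/(-2 + 24*0) + 0)² = (-37/(-2 + 0) + 0)² = (-37/(-2) + 0)² = (-½*(-37) + 0)² = (37/2 + 0)² = (37/2)² = 1369/4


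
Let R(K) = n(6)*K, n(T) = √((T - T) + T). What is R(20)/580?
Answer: √6/29 ≈ 0.084465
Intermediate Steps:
n(T) = √T (n(T) = √(0 + T) = √T)
R(K) = K*√6 (R(K) = √6*K = K*√6)
R(20)/580 = (20*√6)/580 = (20*√6)*(1/580) = √6/29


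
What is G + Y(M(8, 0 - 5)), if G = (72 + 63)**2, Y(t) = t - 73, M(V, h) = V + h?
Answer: 18155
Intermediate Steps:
Y(t) = -73 + t
G = 18225 (G = 135**2 = 18225)
G + Y(M(8, 0 - 5)) = 18225 + (-73 + (8 + (0 - 5))) = 18225 + (-73 + (8 - 5)) = 18225 + (-73 + 3) = 18225 - 70 = 18155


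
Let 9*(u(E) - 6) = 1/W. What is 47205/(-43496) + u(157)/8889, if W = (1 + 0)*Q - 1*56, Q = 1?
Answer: -207575456651/191384792280 ≈ -1.0846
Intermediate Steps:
W = -55 (W = (1 + 0)*1 - 1*56 = 1*1 - 56 = 1 - 56 = -55)
u(E) = 2969/495 (u(E) = 6 + (1/9)/(-55) = 6 + (1/9)*(-1/55) = 6 - 1/495 = 2969/495)
47205/(-43496) + u(157)/8889 = 47205/(-43496) + (2969/495)/8889 = 47205*(-1/43496) + (2969/495)*(1/8889) = -47205/43496 + 2969/4400055 = -207575456651/191384792280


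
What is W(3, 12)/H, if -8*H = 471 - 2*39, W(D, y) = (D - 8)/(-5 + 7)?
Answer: 20/393 ≈ 0.050891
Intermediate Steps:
W(D, y) = -4 + D/2 (W(D, y) = (-8 + D)/2 = (-8 + D)*(1/2) = -4 + D/2)
H = -393/8 (H = -(471 - 2*39)/8 = -(471 - 1*78)/8 = -(471 - 78)/8 = -1/8*393 = -393/8 ≈ -49.125)
W(3, 12)/H = (-4 + (1/2)*3)/(-393/8) = (-4 + 3/2)*(-8/393) = -5/2*(-8/393) = 20/393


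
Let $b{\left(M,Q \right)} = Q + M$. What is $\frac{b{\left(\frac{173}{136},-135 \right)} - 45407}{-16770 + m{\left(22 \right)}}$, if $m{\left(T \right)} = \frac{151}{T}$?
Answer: $\frac{68128929}{25077652} \approx 2.7167$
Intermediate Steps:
$b{\left(M,Q \right)} = M + Q$
$\frac{b{\left(\frac{173}{136},-135 \right)} - 45407}{-16770 + m{\left(22 \right)}} = \frac{\left(\frac{173}{136} - 135\right) - 45407}{-16770 + \frac{151}{22}} = \frac{- \frac{18187}{136} - 45407}{- \frac{368789}{22}} = \left(- \frac{6193539}{136}\right) \left(- \frac{22}{368789}\right) = \frac{68128929}{25077652}$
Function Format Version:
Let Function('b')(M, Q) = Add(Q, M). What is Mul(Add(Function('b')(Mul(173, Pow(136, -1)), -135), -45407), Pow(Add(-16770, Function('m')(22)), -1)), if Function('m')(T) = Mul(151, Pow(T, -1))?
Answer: Rational(68128929, 25077652) ≈ 2.7167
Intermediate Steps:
Function('b')(M, Q) = Add(M, Q)
Mul(Add(Function('b')(Mul(173, Pow(136, -1)), -135), -45407), Pow(Add(-16770, Function('m')(22)), -1)) = Mul(Add(Add(Mul(173, Pow(136, -1)), -135), -45407), Pow(Add(-16770, Mul(151, Pow(22, -1))), -1)) = Mul(Add(Add(Mul(173, Rational(1, 136)), -135), -45407), Pow(Add(-16770, Mul(151, Rational(1, 22))), -1)) = Mul(Add(Add(Rational(173, 136), -135), -45407), Pow(Add(-16770, Rational(151, 22)), -1)) = Mul(Add(Rational(-18187, 136), -45407), Pow(Rational(-368789, 22), -1)) = Mul(Rational(-6193539, 136), Rational(-22, 368789)) = Rational(68128929, 25077652)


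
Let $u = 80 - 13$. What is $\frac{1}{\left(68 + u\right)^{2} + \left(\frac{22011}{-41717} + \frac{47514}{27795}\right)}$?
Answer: $\frac{386508005}{7044565173056} \approx 5.4866 \cdot 10^{-5}$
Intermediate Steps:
$u = 67$ ($u = 80 - 13 = 67$)
$\frac{1}{\left(68 + u\right)^{2} + \left(\frac{22011}{-41717} + \frac{47514}{27795}\right)} = \frac{1}{\left(68 + 67\right)^{2} + \left(\frac{22011}{-41717} + \frac{47514}{27795}\right)} = \frac{1}{135^{2} + \left(22011 \left(- \frac{1}{41717}\right) + 47514 \cdot \frac{1}{27795}\right)} = \frac{1}{18225 + \left(- \frac{22011}{41717} + \frac{15838}{9265}\right)} = \frac{1}{18225 + \frac{456781931}{386508005}} = \frac{1}{\frac{7044565173056}{386508005}} = \frac{386508005}{7044565173056}$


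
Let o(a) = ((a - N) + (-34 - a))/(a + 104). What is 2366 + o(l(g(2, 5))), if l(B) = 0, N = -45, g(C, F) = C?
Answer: 246075/104 ≈ 2366.1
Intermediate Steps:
o(a) = 11/(104 + a) (o(a) = ((a - 1*(-45)) + (-34 - a))/(a + 104) = ((a + 45) + (-34 - a))/(104 + a) = ((45 + a) + (-34 - a))/(104 + a) = 11/(104 + a))
2366 + o(l(g(2, 5))) = 2366 + 11/(104 + 0) = 2366 + 11/104 = 246075/104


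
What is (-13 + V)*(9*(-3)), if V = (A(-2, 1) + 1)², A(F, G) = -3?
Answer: 243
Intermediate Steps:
V = 4 (V = (-3 + 1)² = (-2)² = 4)
(-13 + V)*(9*(-3)) = (-13 + 4)*(9*(-3)) = -9*(-27) = 243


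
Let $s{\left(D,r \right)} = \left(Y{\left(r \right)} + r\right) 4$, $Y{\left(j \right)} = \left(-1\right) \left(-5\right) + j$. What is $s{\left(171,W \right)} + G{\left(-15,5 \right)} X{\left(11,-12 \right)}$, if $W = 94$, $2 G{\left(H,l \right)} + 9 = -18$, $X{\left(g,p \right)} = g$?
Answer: $\frac{1247}{2} \approx 623.5$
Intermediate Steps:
$Y{\left(j \right)} = 5 + j$
$G{\left(H,l \right)} = - \frac{27}{2}$ ($G{\left(H,l \right)} = - \frac{9}{2} + \frac{1}{2} \left(-18\right) = - \frac{9}{2} - 9 = - \frac{27}{2}$)
$s{\left(D,r \right)} = 20 + 8 r$ ($s{\left(D,r \right)} = \left(\left(5 + r\right) + r\right) 4 = \left(5 + 2 r\right) 4 = 20 + 8 r$)
$s{\left(171,W \right)} + G{\left(-15,5 \right)} X{\left(11,-12 \right)} = \left(20 + 8 \cdot 94\right) - \frac{297}{2} = \left(20 + 752\right) - \frac{297}{2} = 772 - \frac{297}{2} = \frac{1247}{2}$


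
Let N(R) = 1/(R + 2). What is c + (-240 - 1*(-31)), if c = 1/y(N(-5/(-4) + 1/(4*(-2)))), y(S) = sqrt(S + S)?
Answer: -831/4 ≈ -207.75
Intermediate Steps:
N(R) = 1/(2 + R)
y(S) = sqrt(2)*sqrt(S) (y(S) = sqrt(2*S) = sqrt(2)*sqrt(S))
c = 5/4 (c = 1/(sqrt(2)*sqrt(1/(2 + (-5/(-4) + 1/(4*(-2)))))) = 1/(sqrt(2)*sqrt(1/(2 + (-5*(-1/4) + (1/4)*(-1/2))))) = 1/(sqrt(2)*sqrt(1/(2 + (5/4 - 1/8)))) = 1/(sqrt(2)*sqrt(1/(2 + 9/8))) = 1/(sqrt(2)*sqrt(1/(25/8))) = 1/(sqrt(2)*sqrt(8/25)) = 1/(sqrt(2)*(2*sqrt(2)/5)) = 1/(4/5) = 5/4 ≈ 1.2500)
c + (-240 - 1*(-31)) = 5/4 + (-240 - 1*(-31)) = 5/4 + (-240 + 31) = 5/4 - 209 = -831/4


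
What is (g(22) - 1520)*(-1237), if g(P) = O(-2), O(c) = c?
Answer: 1882714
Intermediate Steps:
g(P) = -2
(g(22) - 1520)*(-1237) = (-2 - 1520)*(-1237) = -1522*(-1237) = 1882714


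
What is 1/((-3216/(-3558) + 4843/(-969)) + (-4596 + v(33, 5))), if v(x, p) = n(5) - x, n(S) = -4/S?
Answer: -2873085/13313571508 ≈ -0.00021580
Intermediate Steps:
v(x, p) = -4/5 - x
1/((-3216/(-3558) + 4843/(-969)) + (-4596 + v(33, 5))) = 1/((-3216/(-3558) + 4843/(-969)) + (-4596 + (-4/5 - 1*33))) = 1/((-3216*(-1/3558) + 4843*(-1/969)) + (-4596 + (-4/5 - 33))) = 1/((536/593 - 4843/969) + (-4596 - 169/5)) = 1/(-2352515/574617 - 23149/5) = 1/(-13313571508/2873085) = -2873085/13313571508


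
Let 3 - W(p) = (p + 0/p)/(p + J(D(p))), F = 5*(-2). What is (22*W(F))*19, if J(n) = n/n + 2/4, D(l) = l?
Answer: 12958/17 ≈ 762.24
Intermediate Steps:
F = -10
J(n) = 3/2 (J(n) = 1 + 2*(¼) = 1 + ½ = 3/2)
W(p) = 3 - p/(3/2 + p) (W(p) = 3 - (p + 0/p)/(p + 3/2) = 3 - (p + 0)/(3/2 + p) = 3 - p/(3/2 + p))
(22*W(F))*19 = (22*((9 + 4*(-10))/(3 + 2*(-10))))*19 = (22*((9 - 40)/(3 - 20)))*19 = (22*(-31/(-17)))*19 = (22*(-1/17*(-31)))*19 = (22*(31/17))*19 = (682/17)*19 = 12958/17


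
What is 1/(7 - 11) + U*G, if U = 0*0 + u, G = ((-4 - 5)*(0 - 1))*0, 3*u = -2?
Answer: -¼ ≈ -0.25000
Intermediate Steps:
u = -⅔ (u = (⅓)*(-2) = -⅔ ≈ -0.66667)
G = 0 (G = -9*(-1)*0 = 9*0 = 0)
U = -⅔ (U = 0*0 - ⅔ = 0 - ⅔ = -⅔ ≈ -0.66667)
1/(7 - 11) + U*G = 1/(7 - 11) - ⅔*0 = 1/(-4) + 0 = -¼ + 0 = -¼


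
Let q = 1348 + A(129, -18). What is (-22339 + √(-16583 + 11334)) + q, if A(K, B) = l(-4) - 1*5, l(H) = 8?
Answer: -20988 + I*√5249 ≈ -20988.0 + 72.45*I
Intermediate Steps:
A(K, B) = 3 (A(K, B) = 8 - 1*5 = 8 - 5 = 3)
q = 1351 (q = 1348 + 3 = 1351)
(-22339 + √(-16583 + 11334)) + q = (-22339 + √(-16583 + 11334)) + 1351 = (-22339 + √(-5249)) + 1351 = (-22339 + I*√5249) + 1351 = -20988 + I*√5249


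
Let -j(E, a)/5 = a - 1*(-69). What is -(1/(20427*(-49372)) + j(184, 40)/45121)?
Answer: 549644450101/45505514123124 ≈ 0.012079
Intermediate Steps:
j(E, a) = -345 - 5*a (j(E, a) = -5*(a - 1*(-69)) = -5*(a + 69) = -5*(69 + a) = -345 - 5*a)
-(1/(20427*(-49372)) + j(184, 40)/45121) = -(1/(20427*(-49372)) + (-345 - 5*40)/45121) = -((1/20427)*(-1/49372) + (-345 - 200)*(1/45121)) = -(-1/1008521844 - 545*1/45121) = -(-1/1008521844 - 545/45121) = -1*(-549644450101/45505514123124) = 549644450101/45505514123124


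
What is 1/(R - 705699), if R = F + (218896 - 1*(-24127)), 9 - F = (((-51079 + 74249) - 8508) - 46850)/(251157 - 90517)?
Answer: -40160/18580698673 ≈ -2.1614e-6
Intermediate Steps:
F = 369487/40160 (F = 9 - (((-51079 + 74249) - 8508) - 46850)/(251157 - 90517) = 9 - ((23170 - 8508) - 46850)/160640 = 9 - (14662 - 46850)/160640 = 9 - (-32188)/160640 = 9 - 1*(-8047/40160) = 9 + 8047/40160 = 369487/40160 ≈ 9.2004)
R = 9760173167/40160 (R = 369487/40160 + (218896 - 1*(-24127)) = 369487/40160 + (218896 + 24127) = 369487/40160 + 243023 = 9760173167/40160 ≈ 2.4303e+5)
1/(R - 705699) = 1/(9760173167/40160 - 705699) = 1/(-18580698673/40160) = -40160/18580698673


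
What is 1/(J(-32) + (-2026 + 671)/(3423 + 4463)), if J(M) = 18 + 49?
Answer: 7886/527007 ≈ 0.014964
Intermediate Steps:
J(M) = 67
1/(J(-32) + (-2026 + 671)/(3423 + 4463)) = 1/(67 + (-2026 + 671)/(3423 + 4463)) = 1/(67 - 1355/7886) = 1/(527007/7886) = 7886/527007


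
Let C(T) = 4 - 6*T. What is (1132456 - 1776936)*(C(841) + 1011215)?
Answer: -648458375040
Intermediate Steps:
(1132456 - 1776936)*(C(841) + 1011215) = (1132456 - 1776936)*((4 - 6*841) + 1011215) = -644480*((4 - 5046) + 1011215) = -644480*(-5042 + 1011215) = -644480*1006173 = -648458375040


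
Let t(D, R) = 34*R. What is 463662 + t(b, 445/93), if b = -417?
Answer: 43135696/93 ≈ 4.6382e+5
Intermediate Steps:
463662 + t(b, 445/93) = 463662 + 34*(445/93) = 463662 + 15130/93 = 43135696/93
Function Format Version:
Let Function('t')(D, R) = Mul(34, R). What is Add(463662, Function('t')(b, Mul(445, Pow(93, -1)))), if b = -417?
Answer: Rational(43135696, 93) ≈ 4.6382e+5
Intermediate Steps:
Add(463662, Function('t')(b, Mul(445, Pow(93, -1)))) = Add(463662, Mul(34, Mul(445, Pow(93, -1)))) = Add(463662, Mul(34, Mul(445, Rational(1, 93)))) = Add(463662, Mul(34, Rational(445, 93))) = Add(463662, Rational(15130, 93)) = Rational(43135696, 93)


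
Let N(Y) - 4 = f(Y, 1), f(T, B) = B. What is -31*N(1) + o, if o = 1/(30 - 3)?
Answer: -4184/27 ≈ -154.96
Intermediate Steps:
N(Y) = 5 (N(Y) = 4 + 1 = 5)
o = 1/27 ≈ 0.037037
-31*N(1) + o = -31*5 + 1/27 = -155 + 1/27 = -4184/27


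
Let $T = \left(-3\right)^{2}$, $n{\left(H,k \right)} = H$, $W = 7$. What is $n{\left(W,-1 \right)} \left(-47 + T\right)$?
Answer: $-266$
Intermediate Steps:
$T = 9$
$n{\left(W,-1 \right)} \left(-47 + T\right) = 7 \left(-47 + 9\right) = 7 \left(-38\right) = -266$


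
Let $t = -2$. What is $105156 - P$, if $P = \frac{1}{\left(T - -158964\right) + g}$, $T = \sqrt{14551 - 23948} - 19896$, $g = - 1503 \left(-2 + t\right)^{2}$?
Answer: $\frac{1391172847698312}{13229609797} + \frac{i \sqrt{9397}}{13229609797} \approx 1.0516 \cdot 10^{5} + 7.3274 \cdot 10^{-9} i$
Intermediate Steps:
$g = -24048$ ($g = - 1503 \left(-2 - 2\right)^{2} = - 1503 \left(-4\right)^{2} = \left(-1503\right) 16 = -24048$)
$T = -19896 + i \sqrt{9397}$ ($T = \sqrt{-9397} - 19896 = i \sqrt{9397} - 19896 = -19896 + i \sqrt{9397} \approx -19896.0 + 96.938 i$)
$P = \frac{1}{115020 + i \sqrt{9397}}$ ($P = \frac{1}{\left(\left(-19896 + i \sqrt{9397}\right) - -158964\right) - 24048} = \frac{1}{\left(\left(-19896 + i \sqrt{9397}\right) + 158964\right) - 24048} = \frac{1}{\left(139068 + i \sqrt{9397}\right) - 24048} = \frac{1}{115020 + i \sqrt{9397}} \approx 8.6941 \cdot 10^{-6} - 7.33 \cdot 10^{-9} i$)
$105156 - P = 105156 - \left(\frac{115020}{13229609797} - \frac{i \sqrt{9397}}{13229609797}\right) = \frac{1391172847698312}{13229609797} + \frac{i \sqrt{9397}}{13229609797}$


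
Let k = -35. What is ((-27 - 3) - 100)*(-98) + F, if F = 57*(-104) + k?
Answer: 6777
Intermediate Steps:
F = -5963 (F = 57*(-104) - 35 = -5928 - 35 = -5963)
((-27 - 3) - 100)*(-98) + F = ((-27 - 3) - 100)*(-98) - 5963 = (-30 - 100)*(-98) - 5963 = -130*(-98) - 5963 = 12740 - 5963 = 6777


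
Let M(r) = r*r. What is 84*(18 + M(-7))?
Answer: 5628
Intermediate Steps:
M(r) = r²
84*(18 + M(-7)) = 84*(18 + (-7)²) = 84*(18 + 49) = 84*67 = 5628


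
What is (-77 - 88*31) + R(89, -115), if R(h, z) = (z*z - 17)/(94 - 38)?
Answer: -17984/7 ≈ -2569.1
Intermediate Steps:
R(h, z) = -17/56 + z**2/56 (R(h, z) = (z**2 - 17)/56 = (-17 + z**2)*(1/56) = -17/56 + z**2/56)
(-77 - 88*31) + R(89, -115) = (-77 - 88*31) + (-17/56 + (1/56)*(-115)**2) = (-77 - 2728) + (-17/56 + (1/56)*13225) = -2805 + (-17/56 + 13225/56) = -2805 + 1651/7 = -17984/7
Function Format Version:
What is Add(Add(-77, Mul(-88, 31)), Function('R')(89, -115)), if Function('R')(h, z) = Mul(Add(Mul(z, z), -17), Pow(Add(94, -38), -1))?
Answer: Rational(-17984, 7) ≈ -2569.1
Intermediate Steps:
Function('R')(h, z) = Add(Rational(-17, 56), Mul(Rational(1, 56), Pow(z, 2))) (Function('R')(h, z) = Mul(Add(Pow(z, 2), -17), Pow(56, -1)) = Mul(Add(-17, Pow(z, 2)), Rational(1, 56)) = Add(Rational(-17, 56), Mul(Rational(1, 56), Pow(z, 2))))
Add(Add(-77, Mul(-88, 31)), Function('R')(89, -115)) = Add(Add(-77, Mul(-88, 31)), Add(Rational(-17, 56), Mul(Rational(1, 56), Pow(-115, 2)))) = Add(Add(-77, -2728), Add(Rational(-17, 56), Mul(Rational(1, 56), 13225))) = Add(-2805, Add(Rational(-17, 56), Rational(13225, 56))) = Add(-2805, Rational(1651, 7)) = Rational(-17984, 7)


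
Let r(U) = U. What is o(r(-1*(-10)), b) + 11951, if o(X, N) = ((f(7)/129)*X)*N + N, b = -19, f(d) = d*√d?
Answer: 11932 - 1330*√7/129 ≈ 11905.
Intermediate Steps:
f(d) = d^(3/2)
o(X, N) = N + 7*N*X*√7/129 (o(X, N) = ((7^(3/2)/129)*X)*N + N = (((7*√7)*(1/129))*X)*N + N = ((7*√7/129)*X)*N + N = (7*X*√7/129)*N + N = 7*N*X*√7/129 + N = N + 7*N*X*√7/129)
o(r(-1*(-10)), b) + 11951 = (1/129)*(-19)*(129 + 7*(-1*(-10))*√7) + 11951 = (1/129)*(-19)*(129 + 7*10*√7) + 11951 = (1/129)*(-19)*(129 + 70*√7) + 11951 = (-19 - 1330*√7/129) + 11951 = 11932 - 1330*√7/129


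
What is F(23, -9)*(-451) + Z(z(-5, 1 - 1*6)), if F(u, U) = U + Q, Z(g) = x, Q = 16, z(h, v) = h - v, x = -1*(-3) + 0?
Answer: -3154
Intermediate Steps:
x = 3 (x = 3 + 0 = 3)
Z(g) = 3
F(u, U) = 16 + U (F(u, U) = U + 16 = 16 + U)
F(23, -9)*(-451) + Z(z(-5, 1 - 1*6)) = (16 - 9)*(-451) + 3 = 7*(-451) + 3 = -3157 + 3 = -3154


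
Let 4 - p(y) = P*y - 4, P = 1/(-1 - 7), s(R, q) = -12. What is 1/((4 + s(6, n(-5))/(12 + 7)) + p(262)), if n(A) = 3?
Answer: 76/3353 ≈ 0.022666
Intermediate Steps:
P = -1/8 (P = 1/(-8) = -1/8 ≈ -0.12500)
p(y) = 8 + y/8 (p(y) = 4 - (-y/8 - 4) = 4 - (-4 - y/8) = 4 + (4 + y/8) = 8 + y/8)
1/((4 + s(6, n(-5))/(12 + 7)) + p(262)) = 1/((4 - 12/(12 + 7)) + (8 + (1/8)*262)) = 1/((4 - 12/19) + (8 + 131/4)) = 1/((4 + (1/19)*(-12)) + 163/4) = 1/((4 - 12/19) + 163/4) = 1/(64/19 + 163/4) = 1/(3353/76) = 76/3353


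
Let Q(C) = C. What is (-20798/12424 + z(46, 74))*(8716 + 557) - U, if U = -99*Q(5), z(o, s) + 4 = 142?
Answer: 7855979901/6212 ≈ 1.2646e+6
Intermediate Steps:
z(o, s) = 138 (z(o, s) = -4 + 142 = 138)
U = -495 (U = -99*5 = -495)
(-20798/12424 + z(46, 74))*(8716 + 557) - U = (-20798/12424 + 138)*(8716 + 557) - 1*(-495) = (-20798*1/12424 + 138)*9273 + 495 = (-10399/6212 + 138)*9273 + 495 = (846857/6212)*9273 + 495 = 7852904961/6212 + 495 = 7855979901/6212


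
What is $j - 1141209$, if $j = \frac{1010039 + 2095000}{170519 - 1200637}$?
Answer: $- \frac{1175583037701}{1030118} \approx -1.1412 \cdot 10^{6}$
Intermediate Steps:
$j = - \frac{3105039}{1030118}$ ($j = \frac{3105039}{-1030118} = 3105039 \left(- \frac{1}{1030118}\right) = - \frac{3105039}{1030118} \approx -3.0143$)
$j - 1141209 = - \frac{3105039}{1030118} - 1141209 = - \frac{1175583037701}{1030118}$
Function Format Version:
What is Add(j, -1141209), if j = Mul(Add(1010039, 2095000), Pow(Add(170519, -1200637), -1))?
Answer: Rational(-1175583037701, 1030118) ≈ -1.1412e+6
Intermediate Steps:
j = Rational(-3105039, 1030118) (j = Mul(3105039, Pow(-1030118, -1)) = Mul(3105039, Rational(-1, 1030118)) = Rational(-3105039, 1030118) ≈ -3.0143)
Add(j, -1141209) = Add(Rational(-3105039, 1030118), -1141209) = Rational(-1175583037701, 1030118)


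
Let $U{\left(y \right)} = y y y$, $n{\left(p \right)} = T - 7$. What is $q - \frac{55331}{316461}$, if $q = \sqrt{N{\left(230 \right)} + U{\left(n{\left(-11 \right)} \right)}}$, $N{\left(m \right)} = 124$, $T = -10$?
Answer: $- \frac{55331}{316461} + i \sqrt{4789} \approx -0.17484 + 69.203 i$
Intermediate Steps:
$n{\left(p \right)} = -17$ ($n{\left(p \right)} = -10 - 7 = -17$)
$U{\left(y \right)} = y^{3}$ ($U{\left(y \right)} = y^{2} y = y^{3}$)
$q = i \sqrt{4789}$ ($q = \sqrt{124 + \left(-17\right)^{3}} = \sqrt{124 - 4913} = \sqrt{-4789} = i \sqrt{4789} \approx 69.203 i$)
$q - \frac{55331}{316461} = i \sqrt{4789} - \frac{55331}{316461} = - \frac{55331}{316461} + i \sqrt{4789}$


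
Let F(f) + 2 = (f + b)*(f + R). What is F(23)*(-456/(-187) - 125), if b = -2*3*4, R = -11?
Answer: 320866/187 ≈ 1715.9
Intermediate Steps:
b = -24 (b = -6*4 = -24)
F(f) = -2 + (-24 + f)*(-11 + f) (F(f) = -2 + (f - 24)*(f - 11) = -2 + (-24 + f)*(-11 + f))
F(23)*(-456/(-187) - 125) = (262 + 23² - 35*23)*(-456/(-187) - 125) = (262 + 529 - 805)*(-456*(-1/187) - 125) = -14*(456/187 - 125) = -14*(-22919/187) = 320866/187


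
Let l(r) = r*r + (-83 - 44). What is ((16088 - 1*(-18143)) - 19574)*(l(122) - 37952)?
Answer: -339969115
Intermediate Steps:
l(r) = -127 + r² (l(r) = r² - 127 = -127 + r²)
((16088 - 1*(-18143)) - 19574)*(l(122) - 37952) = ((16088 - 1*(-18143)) - 19574)*((-127 + 122²) - 37952) = ((16088 + 18143) - 19574)*((-127 + 14884) - 37952) = (34231 - 19574)*(14757 - 37952) = 14657*(-23195) = -339969115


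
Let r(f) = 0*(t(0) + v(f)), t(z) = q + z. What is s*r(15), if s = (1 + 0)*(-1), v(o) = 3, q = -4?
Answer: 0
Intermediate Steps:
t(z) = -4 + z
r(f) = 0 (r(f) = 0*((-4 + 0) + 3) = 0*(-4 + 3) = 0*(-1) = 0)
s = -1 (s = 1*(-1) = -1)
s*r(15) = -1*0 = 0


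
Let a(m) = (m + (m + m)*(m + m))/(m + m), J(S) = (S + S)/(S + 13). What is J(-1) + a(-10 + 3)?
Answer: -41/3 ≈ -13.667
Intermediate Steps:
J(S) = 2*S/(13 + S) (J(S) = (2*S)/(13 + S) = 2*S/(13 + S))
a(m) = (m + 4*m²)/(2*m) (a(m) = (m + (2*m)*(2*m))/((2*m)) = (m + 4*m²)*(1/(2*m)) = (m + 4*m²)/(2*m))
J(-1) + a(-10 + 3) = 2*(-1)/(13 - 1) + (½ + 2*(-10 + 3)) = 2*(-1)/12 + (½ + 2*(-7)) = 2*(-1)*(1/12) + (½ - 14) = -⅙ - 27/2 = -41/3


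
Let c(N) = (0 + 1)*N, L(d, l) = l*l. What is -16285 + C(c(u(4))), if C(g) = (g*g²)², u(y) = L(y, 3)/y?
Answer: -66171919/4096 ≈ -16155.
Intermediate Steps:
L(d, l) = l²
u(y) = 9/y (u(y) = 3²/y = 9/y)
c(N) = N (c(N) = 1*N = N)
C(g) = g⁶ (C(g) = (g³)² = g⁶)
-16285 + C(c(u(4))) = -16285 + (9/4)⁶ = -16285 + 531441/4096 = -66171919/4096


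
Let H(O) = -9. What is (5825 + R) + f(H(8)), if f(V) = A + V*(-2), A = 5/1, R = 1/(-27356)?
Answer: 159977887/27356 ≈ 5848.0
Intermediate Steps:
R = -1/27356 ≈ -3.6555e-5
A = 5 (A = 5*1 = 5)
f(V) = 5 - 2*V (f(V) = 5 + V*(-2) = 5 - 2*V)
(5825 + R) + f(H(8)) = (5825 - 1/27356) + (5 - 2*(-9)) = 159348699/27356 + (5 + 18) = 159348699/27356 + 23 = 159977887/27356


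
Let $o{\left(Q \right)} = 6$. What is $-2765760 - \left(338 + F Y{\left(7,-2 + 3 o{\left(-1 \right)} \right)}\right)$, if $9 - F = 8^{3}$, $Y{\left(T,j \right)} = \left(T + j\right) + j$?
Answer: $-2746481$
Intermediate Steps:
$Y{\left(T,j \right)} = T + 2 j$
$F = -503$ ($F = 9 - 8^{3} = 9 - 512 = -503$)
$-2765760 - \left(338 + F Y{\left(7,-2 + 3 o{\left(-1 \right)} \right)}\right) = -2765760 - \left(338 - 503 \left(7 + 2 \left(-2 + 3 \cdot 6\right)\right)\right) = -2765760 - \left(338 - 503 \left(7 + 2 \left(-2 + 18\right)\right)\right) = -2765760 - \left(338 - 503 \left(7 + 2 \cdot 16\right)\right) = -2765760 - \left(338 - 503 \left(7 + 32\right)\right) = -2765760 - \left(338 - 19617\right) = -2765760 - -19279 = -2765760 + 19279 = -2746481$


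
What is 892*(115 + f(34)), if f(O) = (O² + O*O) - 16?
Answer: 2150612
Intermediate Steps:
f(O) = -16 + 2*O² (f(O) = (O² + O²) - 16 = 2*O² - 16 = -16 + 2*O²)
892*(115 + f(34)) = 892*(115 + (-16 + 2*34²)) = 892*(115 + (-16 + 2*1156)) = 892*(115 + (-16 + 2312)) = 892*(115 + 2296) = 892*2411 = 2150612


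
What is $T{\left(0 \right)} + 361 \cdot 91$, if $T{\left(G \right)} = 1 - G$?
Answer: $32852$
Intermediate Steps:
$T{\left(0 \right)} + 361 \cdot 91 = \left(1 - 0\right) + 361 \cdot 91 = \left(1 + 0\right) + 32851 = 1 + 32851 = 32852$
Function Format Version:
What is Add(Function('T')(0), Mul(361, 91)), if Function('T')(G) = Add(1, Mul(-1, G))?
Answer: 32852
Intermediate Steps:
Add(Function('T')(0), Mul(361, 91)) = Add(Add(1, Mul(-1, 0)), Mul(361, 91)) = Add(Add(1, 0), 32851) = Add(1, 32851) = 32852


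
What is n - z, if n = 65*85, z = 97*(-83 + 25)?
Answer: 11151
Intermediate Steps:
z = -5626 (z = 97*(-58) = -5626)
n = 5525
n - z = 5525 - 1*(-5626) = 5525 + 5626 = 11151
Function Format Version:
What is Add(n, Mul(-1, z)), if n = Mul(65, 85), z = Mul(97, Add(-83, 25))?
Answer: 11151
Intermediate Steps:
z = -5626 (z = Mul(97, -58) = -5626)
n = 5525
Add(n, Mul(-1, z)) = Add(5525, Mul(-1, -5626)) = Add(5525, 5626) = 11151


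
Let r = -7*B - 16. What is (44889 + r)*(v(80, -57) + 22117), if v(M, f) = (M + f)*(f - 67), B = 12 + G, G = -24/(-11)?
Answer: 9488224415/11 ≈ 8.6257e+8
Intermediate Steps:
G = 24/11 (G = -24*(-1/11) = 24/11 ≈ 2.1818)
B = 156/11 (B = 12 + 24/11 = 156/11 ≈ 14.182)
v(M, f) = (-67 + f)*(M + f) (v(M, f) = (M + f)*(-67 + f) = (-67 + f)*(M + f))
r = -1268/11 (r = -7*156/11 - 16 = -1092/11 - 16 = -1268/11 ≈ -115.27)
(44889 + r)*(v(80, -57) + 22117) = (44889 - 1268/11)*(((-57)² - 67*80 - 67*(-57) + 80*(-57)) + 22117) = 492511*((3249 - 5360 + 3819 - 4560) + 22117)/11 = 492511*(-2852 + 22117)/11 = (492511/11)*19265 = 9488224415/11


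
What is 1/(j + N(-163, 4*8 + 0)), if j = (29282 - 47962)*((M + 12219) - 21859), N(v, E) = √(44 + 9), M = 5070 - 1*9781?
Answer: 268076680/71865106359822347 - √53/71865106359822347 ≈ 3.7303e-9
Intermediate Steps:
M = -4711 (M = 5070 - 9781 = -4711)
N(v, E) = √53
j = 268076680 (j = (29282 - 47962)*((-4711 + 12219) - 21859) = -18680*(7508 - 21859) = -18680*(-14351) = 268076680)
1/(j + N(-163, 4*8 + 0)) = 1/(268076680 + √53)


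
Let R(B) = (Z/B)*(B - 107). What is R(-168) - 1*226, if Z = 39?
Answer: -9081/56 ≈ -162.16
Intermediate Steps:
R(B) = 39*(-107 + B)/B (R(B) = (39/B)*(B - 107) = (39/B)*(-107 + B) = 39*(-107 + B)/B)
R(-168) - 1*226 = (39 - 4173/(-168)) - 1*226 = (39 - 4173*(-1/168)) - 226 = (39 + 1391/56) - 226 = 3575/56 - 226 = -9081/56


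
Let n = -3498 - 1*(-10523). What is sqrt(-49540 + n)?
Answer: I*sqrt(42515) ≈ 206.19*I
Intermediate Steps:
n = 7025 (n = -3498 + 10523 = 7025)
sqrt(-49540 + n) = sqrt(-49540 + 7025) = sqrt(-42515) = I*sqrt(42515)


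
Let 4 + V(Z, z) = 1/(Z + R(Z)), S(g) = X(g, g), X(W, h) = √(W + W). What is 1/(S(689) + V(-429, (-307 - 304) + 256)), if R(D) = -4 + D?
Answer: 2973038/1012019031 + 743044*√1378/1012019031 ≈ 0.030193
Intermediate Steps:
X(W, h) = √2*√W (X(W, h) = √(2*W) = √2*√W)
S(g) = √2*√g
V(Z, z) = -4 + 1/(-4 + 2*Z) (V(Z, z) = -4 + 1/(Z + (-4 + Z)) = -4 + 1/(-4 + 2*Z))
1/(S(689) + V(-429, (-307 - 304) + 256)) = 1/(√2*√689 + (17 - 8*(-429))/(2*(-2 - 429))) = 1/(√1378 + (½)*(17 + 3432)/(-431)) = 1/(√1378 + (½)*(-1/431)*3449) = 1/(√1378 - 3449/862) = 1/(-3449/862 + √1378)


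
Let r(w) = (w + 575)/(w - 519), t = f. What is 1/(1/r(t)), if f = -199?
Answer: -188/359 ≈ -0.52368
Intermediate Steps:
t = -199
r(w) = (575 + w)/(-519 + w)
1/(1/r(t)) = 1/(1/((575 - 199)/(-519 - 199))) = 1/(1/(376/(-718))) = 1/(1/(-1/718*376)) = 1/(1/(-188/359)) = 1/(-359/188) = -188/359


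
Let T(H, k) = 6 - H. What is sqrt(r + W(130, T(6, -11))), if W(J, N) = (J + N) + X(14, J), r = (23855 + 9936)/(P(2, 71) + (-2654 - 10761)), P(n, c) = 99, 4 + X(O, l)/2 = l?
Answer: sqrt(16821174009)/6658 ≈ 19.480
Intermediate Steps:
X(O, l) = -8 + 2*l
r = -33791/13316 (r = (23855 + 9936)/(99 + (-2654 - 10761)) = 33791/(99 - 13415) = 33791/(-13316) = 33791*(-1/13316) = -33791/13316 ≈ -2.5376)
W(J, N) = -8 + N + 3*J (W(J, N) = (J + N) + (-8 + 2*J) = -8 + N + 3*J)
sqrt(r + W(130, T(6, -11))) = sqrt(-33791/13316 + (-8 + (6 - 1*6) + 3*130)) = sqrt(-33791/13316 + (-8 + (6 - 6) + 390)) = sqrt(-33791/13316 + (-8 + 0 + 390)) = sqrt(-33791/13316 + 382) = sqrt(5052921/13316) = sqrt(16821174009)/6658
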